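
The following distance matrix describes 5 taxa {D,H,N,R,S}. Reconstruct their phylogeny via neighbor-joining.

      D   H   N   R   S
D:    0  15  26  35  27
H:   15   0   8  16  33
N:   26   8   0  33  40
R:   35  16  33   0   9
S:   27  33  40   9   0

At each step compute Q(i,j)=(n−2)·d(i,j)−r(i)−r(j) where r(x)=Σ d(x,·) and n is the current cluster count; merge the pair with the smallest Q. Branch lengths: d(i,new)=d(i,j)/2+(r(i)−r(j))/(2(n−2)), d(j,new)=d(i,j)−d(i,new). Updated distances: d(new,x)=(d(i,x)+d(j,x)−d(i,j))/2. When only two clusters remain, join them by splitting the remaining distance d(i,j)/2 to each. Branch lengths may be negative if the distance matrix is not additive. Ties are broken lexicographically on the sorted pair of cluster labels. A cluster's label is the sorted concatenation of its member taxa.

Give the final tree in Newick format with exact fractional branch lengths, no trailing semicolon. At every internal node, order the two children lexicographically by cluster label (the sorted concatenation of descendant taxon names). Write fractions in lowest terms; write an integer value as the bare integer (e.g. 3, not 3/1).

(((D:21/2,(R:11/6,S:43/6):16):6,H:-7/4):39/8,N:39/8)

1. join R+S (d=9, Q=-175) ⇒ RS; edges |R|=11/6, |S|=43/6
  updated: d(D,RS)=53/2, d(H,RS)=20, d(N,RS)=32
2. join D+RS (d=53/2, Q=-93) ⇒ DRS; edges |D|=21/2, |RS|=16
  updated: d(DRS,H)=17/4, d(DRS,N)=63/4
3. join DRS+H (d=17/4, Q=-28) ⇒ DHRS; edges |DRS|=6, |H|=-7/4
  updated: d(DHRS,N)=39/4
4. join DHRS+N (d=39/4) ⇒ DHNRS; edges |DHRS|=39/8, |N|=39/8
final tree: (((D:21/2,(R:11/6,S:43/6):16):6,H:-7/4):39/8,N:39/8)
total length: 99/2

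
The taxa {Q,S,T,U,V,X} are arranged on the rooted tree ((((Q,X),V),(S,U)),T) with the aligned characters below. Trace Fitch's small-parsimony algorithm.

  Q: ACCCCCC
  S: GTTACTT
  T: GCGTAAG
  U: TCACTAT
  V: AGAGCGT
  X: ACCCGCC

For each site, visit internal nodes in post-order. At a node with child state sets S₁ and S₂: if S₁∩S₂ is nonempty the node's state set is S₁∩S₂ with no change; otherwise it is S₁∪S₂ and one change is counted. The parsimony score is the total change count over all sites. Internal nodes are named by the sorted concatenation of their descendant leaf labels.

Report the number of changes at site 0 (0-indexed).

site 0, node QX: Q={A} ∩ X={A} → {A} (+0)
site 0, node QVX: QX={A} ∩ V={A} → {A} (+0)
site 0, node SU: S={G} ∪ U={T} → {G,T} (+1)
site 0, node QSUVX: QVX={A} ∪ SU={G,T} → {A,G,T} (+1)
site 0, node QSTUVX: QSUVX={A,G,T} ∩ T={G} → {G} (+0)
site 1, node QX: Q={C} ∩ X={C} → {C} (+0)
site 1, node QVX: QX={C} ∪ V={G} → {C,G} (+1)
site 1, node SU: S={T} ∪ U={C} → {C,T} (+1)
site 1, node QSUVX: QVX={C,G} ∩ SU={C,T} → {C} (+0)
site 1, node QSTUVX: QSUVX={C} ∩ T={C} → {C} (+0)
site 2, node QX: Q={C} ∩ X={C} → {C} (+0)
site 2, node QVX: QX={C} ∪ V={A} → {A,C} (+1)
site 2, node SU: S={T} ∪ U={A} → {A,T} (+1)
site 2, node QSUVX: QVX={A,C} ∩ SU={A,T} → {A} (+0)
site 2, node QSTUVX: QSUVX={A} ∪ T={G} → {A,G} (+1)
site 3, node QX: Q={C} ∩ X={C} → {C} (+0)
site 3, node QVX: QX={C} ∪ V={G} → {C,G} (+1)
site 3, node SU: S={A} ∪ U={C} → {A,C} (+1)
site 3, node QSUVX: QVX={C,G} ∩ SU={A,C} → {C} (+0)
site 3, node QSTUVX: QSUVX={C} ∪ T={T} → {C,T} (+1)
site 4, node QX: Q={C} ∪ X={G} → {C,G} (+1)
site 4, node QVX: QX={C,G} ∩ V={C} → {C} (+0)
site 4, node SU: S={C} ∪ U={T} → {C,T} (+1)
site 4, node QSUVX: QVX={C} ∩ SU={C,T} → {C} (+0)
site 4, node QSTUVX: QSUVX={C} ∪ T={A} → {A,C} (+1)
site 5, node QX: Q={C} ∩ X={C} → {C} (+0)
site 5, node QVX: QX={C} ∪ V={G} → {C,G} (+1)
site 5, node SU: S={T} ∪ U={A} → {A,T} (+1)
site 5, node QSUVX: QVX={C,G} ∪ SU={A,T} → {A,C,G,T} (+1)
site 5, node QSTUVX: QSUVX={A,C,G,T} ∩ T={A} → {A} (+0)
site 6, node QX: Q={C} ∩ X={C} → {C} (+0)
site 6, node QVX: QX={C} ∪ V={T} → {C,T} (+1)
site 6, node SU: S={T} ∩ U={T} → {T} (+0)
site 6, node QSUVX: QVX={C,T} ∩ SU={T} → {T} (+0)
site 6, node QSTUVX: QSUVX={T} ∪ T={G} → {G,T} (+1)
per-site changes: [2, 2, 3, 3, 3, 3, 2]; total = 18

2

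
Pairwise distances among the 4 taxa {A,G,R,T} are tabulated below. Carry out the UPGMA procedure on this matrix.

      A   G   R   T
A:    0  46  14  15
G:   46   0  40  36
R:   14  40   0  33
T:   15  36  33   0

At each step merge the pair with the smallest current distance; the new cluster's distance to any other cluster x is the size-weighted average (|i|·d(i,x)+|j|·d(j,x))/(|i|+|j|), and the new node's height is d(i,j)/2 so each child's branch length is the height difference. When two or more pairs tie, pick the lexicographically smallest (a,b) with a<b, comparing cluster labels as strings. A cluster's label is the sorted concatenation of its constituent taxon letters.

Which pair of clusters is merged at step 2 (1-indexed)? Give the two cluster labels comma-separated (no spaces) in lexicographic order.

AR,T

iteration 1: select A,R (d=14); attach at lengths (7, 7); label the merged cluster AR
  updated: d(AR,G)=43, d(AR,T)=24
iteration 2: select AR,T (d=24); attach at lengths (5, 12); label the merged cluster ART
  updated: d(ART,G)=122/3
iteration 3: select ART,G (d=122/3); attach at lengths (25/3, 61/3); label the merged cluster AGRT
final tree: (((A:7,R:7):5,T:12):25/3,G:61/3)
total length: 179/3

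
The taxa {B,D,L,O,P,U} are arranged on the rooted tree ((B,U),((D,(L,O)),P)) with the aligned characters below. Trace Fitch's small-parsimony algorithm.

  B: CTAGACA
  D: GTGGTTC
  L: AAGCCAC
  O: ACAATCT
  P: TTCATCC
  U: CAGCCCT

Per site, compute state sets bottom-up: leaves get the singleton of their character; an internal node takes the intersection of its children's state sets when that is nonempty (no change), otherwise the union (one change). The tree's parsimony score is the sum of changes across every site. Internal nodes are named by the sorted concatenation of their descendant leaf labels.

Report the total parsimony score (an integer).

21

site 0, node BU: B={C} ∩ U={C} → {C} (+0)
site 0, node LO: L={A} ∩ O={A} → {A} (+0)
site 0, node DLO: D={G} ∪ LO={A} → {A,G} (+1)
site 0, node DLOP: DLO={A,G} ∪ P={T} → {A,G,T} (+1)
site 0, node BDLOPU: BU={C} ∪ DLOP={A,G,T} → {A,C,G,T} (+1)
site 1, node BU: B={T} ∪ U={A} → {A,T} (+1)
site 1, node LO: L={A} ∪ O={C} → {A,C} (+1)
site 1, node DLO: D={T} ∪ LO={A,C} → {A,C,T} (+1)
site 1, node DLOP: DLO={A,C,T} ∩ P={T} → {T} (+0)
site 1, node BDLOPU: BU={A,T} ∩ DLOP={T} → {T} (+0)
site 2, node BU: B={A} ∪ U={G} → {A,G} (+1)
site 2, node LO: L={G} ∪ O={A} → {A,G} (+1)
site 2, node DLO: D={G} ∩ LO={A,G} → {G} (+0)
site 2, node DLOP: DLO={G} ∪ P={C} → {C,G} (+1)
site 2, node BDLOPU: BU={A,G} ∩ DLOP={C,G} → {G} (+0)
site 3, node BU: B={G} ∪ U={C} → {C,G} (+1)
site 3, node LO: L={C} ∪ O={A} → {A,C} (+1)
site 3, node DLO: D={G} ∪ LO={A,C} → {A,C,G} (+1)
site 3, node DLOP: DLO={A,C,G} ∩ P={A} → {A} (+0)
site 3, node BDLOPU: BU={C,G} ∪ DLOP={A} → {A,C,G} (+1)
site 4, node BU: B={A} ∪ U={C} → {A,C} (+1)
site 4, node LO: L={C} ∪ O={T} → {C,T} (+1)
site 4, node DLO: D={T} ∩ LO={C,T} → {T} (+0)
site 4, node DLOP: DLO={T} ∩ P={T} → {T} (+0)
site 4, node BDLOPU: BU={A,C} ∪ DLOP={T} → {A,C,T} (+1)
site 5, node BU: B={C} ∩ U={C} → {C} (+0)
site 5, node LO: L={A} ∪ O={C} → {A,C} (+1)
site 5, node DLO: D={T} ∪ LO={A,C} → {A,C,T} (+1)
site 5, node DLOP: DLO={A,C,T} ∩ P={C} → {C} (+0)
site 5, node BDLOPU: BU={C} ∩ DLOP={C} → {C} (+0)
site 6, node BU: B={A} ∪ U={T} → {A,T} (+1)
site 6, node LO: L={C} ∪ O={T} → {C,T} (+1)
site 6, node DLO: D={C} ∩ LO={C,T} → {C} (+0)
site 6, node DLOP: DLO={C} ∩ P={C} → {C} (+0)
site 6, node BDLOPU: BU={A,T} ∪ DLOP={C} → {A,C,T} (+1)
per-site changes: [3, 3, 3, 4, 3, 2, 3]; total = 21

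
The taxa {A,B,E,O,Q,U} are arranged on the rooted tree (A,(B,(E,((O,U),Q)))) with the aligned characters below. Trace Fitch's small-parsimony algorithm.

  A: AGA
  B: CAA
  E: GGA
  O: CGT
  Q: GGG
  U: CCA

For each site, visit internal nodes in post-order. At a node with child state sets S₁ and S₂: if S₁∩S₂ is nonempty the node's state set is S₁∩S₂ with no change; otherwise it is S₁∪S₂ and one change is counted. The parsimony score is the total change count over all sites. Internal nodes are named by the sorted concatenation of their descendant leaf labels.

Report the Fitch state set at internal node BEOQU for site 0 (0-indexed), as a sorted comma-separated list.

C,G

site 0, node OU: O={C} ∩ U={C} → {C} (+0)
site 0, node OQU: OU={C} ∪ Q={G} → {C,G} (+1)
site 0, node EOQU: E={G} ∩ OQU={C,G} → {G} (+0)
site 0, node BEOQU: B={C} ∪ EOQU={G} → {C,G} (+1)
site 0, node ABEOQU: A={A} ∪ BEOQU={C,G} → {A,C,G} (+1)
site 1, node OU: O={G} ∪ U={C} → {C,G} (+1)
site 1, node OQU: OU={C,G} ∩ Q={G} → {G} (+0)
site 1, node EOQU: E={G} ∩ OQU={G} → {G} (+0)
site 1, node BEOQU: B={A} ∪ EOQU={G} → {A,G} (+1)
site 1, node ABEOQU: A={G} ∩ BEOQU={A,G} → {G} (+0)
site 2, node OU: O={T} ∪ U={A} → {A,T} (+1)
site 2, node OQU: OU={A,T} ∪ Q={G} → {A,G,T} (+1)
site 2, node EOQU: E={A} ∩ OQU={A,G,T} → {A} (+0)
site 2, node BEOQU: B={A} ∩ EOQU={A} → {A} (+0)
site 2, node ABEOQU: A={A} ∩ BEOQU={A} → {A} (+0)
per-site changes: [3, 2, 2]; total = 7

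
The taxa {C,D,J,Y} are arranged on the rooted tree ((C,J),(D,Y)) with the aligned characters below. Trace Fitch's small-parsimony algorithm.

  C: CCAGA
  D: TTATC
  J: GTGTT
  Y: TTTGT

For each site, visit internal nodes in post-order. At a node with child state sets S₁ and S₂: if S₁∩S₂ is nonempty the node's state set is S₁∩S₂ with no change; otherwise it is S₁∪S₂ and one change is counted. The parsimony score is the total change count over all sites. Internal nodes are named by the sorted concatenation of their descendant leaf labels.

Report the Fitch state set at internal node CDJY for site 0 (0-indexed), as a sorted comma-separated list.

C,G,T

site 0, node CJ: C={C} ∪ J={G} → {C,G} (+1)
site 0, node DY: D={T} ∩ Y={T} → {T} (+0)
site 0, node CDJY: CJ={C,G} ∪ DY={T} → {C,G,T} (+1)
site 1, node CJ: C={C} ∪ J={T} → {C,T} (+1)
site 1, node DY: D={T} ∩ Y={T} → {T} (+0)
site 1, node CDJY: CJ={C,T} ∩ DY={T} → {T} (+0)
site 2, node CJ: C={A} ∪ J={G} → {A,G} (+1)
site 2, node DY: D={A} ∪ Y={T} → {A,T} (+1)
site 2, node CDJY: CJ={A,G} ∩ DY={A,T} → {A} (+0)
site 3, node CJ: C={G} ∪ J={T} → {G,T} (+1)
site 3, node DY: D={T} ∪ Y={G} → {G,T} (+1)
site 3, node CDJY: CJ={G,T} ∩ DY={G,T} → {G,T} (+0)
site 4, node CJ: C={A} ∪ J={T} → {A,T} (+1)
site 4, node DY: D={C} ∪ Y={T} → {C,T} (+1)
site 4, node CDJY: CJ={A,T} ∩ DY={C,T} → {T} (+0)
per-site changes: [2, 1, 2, 2, 2]; total = 9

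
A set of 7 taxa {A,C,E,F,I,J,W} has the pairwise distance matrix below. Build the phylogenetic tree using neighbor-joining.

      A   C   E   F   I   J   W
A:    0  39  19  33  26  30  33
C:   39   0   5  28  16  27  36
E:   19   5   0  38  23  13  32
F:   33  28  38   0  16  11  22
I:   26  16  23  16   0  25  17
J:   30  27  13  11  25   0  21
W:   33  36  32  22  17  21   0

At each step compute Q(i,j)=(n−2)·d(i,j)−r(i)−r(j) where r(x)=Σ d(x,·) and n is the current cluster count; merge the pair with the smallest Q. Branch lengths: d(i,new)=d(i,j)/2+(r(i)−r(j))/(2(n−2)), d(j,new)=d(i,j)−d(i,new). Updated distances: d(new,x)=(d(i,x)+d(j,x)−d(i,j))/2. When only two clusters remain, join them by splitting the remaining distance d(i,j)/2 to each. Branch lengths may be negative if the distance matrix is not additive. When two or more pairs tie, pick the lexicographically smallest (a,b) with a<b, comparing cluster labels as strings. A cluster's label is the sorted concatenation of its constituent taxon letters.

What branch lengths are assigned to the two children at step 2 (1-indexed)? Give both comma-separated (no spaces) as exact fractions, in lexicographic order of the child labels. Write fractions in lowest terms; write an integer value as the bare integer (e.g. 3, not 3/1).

13/2,9/2

step 1: merge (C,E) at d=5, Q=-256; branch lengths C→23/5, E→2/5; new cluster CE
  updated: d(A,CE)=53/2, d(CE,F)=61/2, d(CE,I)=17, d(CE,J)=35/2, d(CE,W)=63/2
step 2: merge (F,J) at d=11, Q=-173; branch lengths F→13/2, J→9/2; new cluster FJ
  updated: d(A,FJ)=26, d(CE,FJ)=37/2, d(FJ,I)=15, d(FJ,W)=16
step 3: merge (A,CE) at d=53/2, Q=-251/2; branch lengths A→65/4, CE→41/4; new cluster ACE
  updated: d(ACE,FJ)=9, d(ACE,I)=33/4, d(ACE,W)=19
step 4: merge (ACE,I) at d=33/4, Q=-60; branch lengths ACE→25/8, I→41/8; new cluster ACEI
  updated: d(ACEI,FJ)=63/8, d(ACEI,W)=111/8
step 5: merge (ACEI,FJ) at d=63/8, Q=-151/4; branch lengths ACEI→23/8, FJ→5; new cluster ACEFIJ
  updated: d(ACEFIJ,W)=11
step 6: merge (ACEFIJ,W) at d=11; branch lengths ACEFIJ→11/2, W→11/2; new cluster ACEFIJW
final tree: ((((A:65/4,(C:23/5,E:2/5):41/4):25/8,I:41/8):23/8,(F:13/2,J:9/2):5):11/2,W:11/2)
total length: 557/8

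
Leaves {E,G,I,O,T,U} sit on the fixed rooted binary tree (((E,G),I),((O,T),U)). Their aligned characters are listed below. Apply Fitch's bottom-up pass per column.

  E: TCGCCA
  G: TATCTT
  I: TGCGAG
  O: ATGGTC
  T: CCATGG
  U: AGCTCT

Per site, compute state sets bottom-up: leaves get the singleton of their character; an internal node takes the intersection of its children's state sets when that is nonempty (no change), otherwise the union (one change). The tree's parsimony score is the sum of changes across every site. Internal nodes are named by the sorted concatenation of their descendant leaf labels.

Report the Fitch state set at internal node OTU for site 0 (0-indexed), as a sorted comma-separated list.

EG@0: {T} ∩ {T} = {T} (intersection, +0)
EGI@0: {T} ∩ {T} = {T} (intersection, +0)
OT@0: {A} ∪ {C} = {A,C} (union, +1)
OTU@0: {A,C} ∩ {A} = {A} (intersection, +0)
EGIOTU@0: {T} ∪ {A} = {A,T} (union, +1)
EG@1: {C} ∪ {A} = {A,C} (union, +1)
EGI@1: {A,C} ∪ {G} = {A,C,G} (union, +1)
OT@1: {T} ∪ {C} = {C,T} (union, +1)
OTU@1: {C,T} ∪ {G} = {C,G,T} (union, +1)
EGIOTU@1: {A,C,G} ∩ {C,G,T} = {C,G} (intersection, +0)
EG@2: {G} ∪ {T} = {G,T} (union, +1)
EGI@2: {G,T} ∪ {C} = {C,G,T} (union, +1)
OT@2: {G} ∪ {A} = {A,G} (union, +1)
OTU@2: {A,G} ∪ {C} = {A,C,G} (union, +1)
EGIOTU@2: {C,G,T} ∩ {A,C,G} = {C,G} (intersection, +0)
EG@3: {C} ∩ {C} = {C} (intersection, +0)
EGI@3: {C} ∪ {G} = {C,G} (union, +1)
OT@3: {G} ∪ {T} = {G,T} (union, +1)
OTU@3: {G,T} ∩ {T} = {T} (intersection, +0)
EGIOTU@3: {C,G} ∪ {T} = {C,G,T} (union, +1)
EG@4: {C} ∪ {T} = {C,T} (union, +1)
EGI@4: {C,T} ∪ {A} = {A,C,T} (union, +1)
OT@4: {T} ∪ {G} = {G,T} (union, +1)
OTU@4: {G,T} ∪ {C} = {C,G,T} (union, +1)
EGIOTU@4: {A,C,T} ∩ {C,G,T} = {C,T} (intersection, +0)
EG@5: {A} ∪ {T} = {A,T} (union, +1)
EGI@5: {A,T} ∪ {G} = {A,G,T} (union, +1)
OT@5: {C} ∪ {G} = {C,G} (union, +1)
OTU@5: {C,G} ∪ {T} = {C,G,T} (union, +1)
EGIOTU@5: {A,G,T} ∩ {C,G,T} = {G,T} (intersection, +0)
per-site changes: [2, 4, 4, 3, 4, 4]; total = 21

A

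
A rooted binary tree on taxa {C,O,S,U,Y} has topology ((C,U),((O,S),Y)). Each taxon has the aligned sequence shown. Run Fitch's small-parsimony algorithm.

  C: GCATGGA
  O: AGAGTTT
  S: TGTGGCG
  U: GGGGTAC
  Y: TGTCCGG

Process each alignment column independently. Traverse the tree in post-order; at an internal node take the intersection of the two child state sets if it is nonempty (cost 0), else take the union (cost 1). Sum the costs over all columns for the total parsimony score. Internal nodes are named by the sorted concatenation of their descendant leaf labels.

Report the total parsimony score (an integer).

site 0, node CU: C={G} ∩ U={G} → {G} (+0)
site 0, node OS: O={A} ∪ S={T} → {A,T} (+1)
site 0, node OSY: OS={A,T} ∩ Y={T} → {T} (+0)
site 0, node COSUY: CU={G} ∪ OSY={T} → {G,T} (+1)
site 1, node CU: C={C} ∪ U={G} → {C,G} (+1)
site 1, node OS: O={G} ∩ S={G} → {G} (+0)
site 1, node OSY: OS={G} ∩ Y={G} → {G} (+0)
site 1, node COSUY: CU={C,G} ∩ OSY={G} → {G} (+0)
site 2, node CU: C={A} ∪ U={G} → {A,G} (+1)
site 2, node OS: O={A} ∪ S={T} → {A,T} (+1)
site 2, node OSY: OS={A,T} ∩ Y={T} → {T} (+0)
site 2, node COSUY: CU={A,G} ∪ OSY={T} → {A,G,T} (+1)
site 3, node CU: C={T} ∪ U={G} → {G,T} (+1)
site 3, node OS: O={G} ∩ S={G} → {G} (+0)
site 3, node OSY: OS={G} ∪ Y={C} → {C,G} (+1)
site 3, node COSUY: CU={G,T} ∩ OSY={C,G} → {G} (+0)
site 4, node CU: C={G} ∪ U={T} → {G,T} (+1)
site 4, node OS: O={T} ∪ S={G} → {G,T} (+1)
site 4, node OSY: OS={G,T} ∪ Y={C} → {C,G,T} (+1)
site 4, node COSUY: CU={G,T} ∩ OSY={C,G,T} → {G,T} (+0)
site 5, node CU: C={G} ∪ U={A} → {A,G} (+1)
site 5, node OS: O={T} ∪ S={C} → {C,T} (+1)
site 5, node OSY: OS={C,T} ∪ Y={G} → {C,G,T} (+1)
site 5, node COSUY: CU={A,G} ∩ OSY={C,G,T} → {G} (+0)
site 6, node CU: C={A} ∪ U={C} → {A,C} (+1)
site 6, node OS: O={T} ∪ S={G} → {G,T} (+1)
site 6, node OSY: OS={G,T} ∩ Y={G} → {G} (+0)
site 6, node COSUY: CU={A,C} ∪ OSY={G} → {A,C,G} (+1)
per-site changes: [2, 1, 3, 2, 3, 3, 3]; total = 17

17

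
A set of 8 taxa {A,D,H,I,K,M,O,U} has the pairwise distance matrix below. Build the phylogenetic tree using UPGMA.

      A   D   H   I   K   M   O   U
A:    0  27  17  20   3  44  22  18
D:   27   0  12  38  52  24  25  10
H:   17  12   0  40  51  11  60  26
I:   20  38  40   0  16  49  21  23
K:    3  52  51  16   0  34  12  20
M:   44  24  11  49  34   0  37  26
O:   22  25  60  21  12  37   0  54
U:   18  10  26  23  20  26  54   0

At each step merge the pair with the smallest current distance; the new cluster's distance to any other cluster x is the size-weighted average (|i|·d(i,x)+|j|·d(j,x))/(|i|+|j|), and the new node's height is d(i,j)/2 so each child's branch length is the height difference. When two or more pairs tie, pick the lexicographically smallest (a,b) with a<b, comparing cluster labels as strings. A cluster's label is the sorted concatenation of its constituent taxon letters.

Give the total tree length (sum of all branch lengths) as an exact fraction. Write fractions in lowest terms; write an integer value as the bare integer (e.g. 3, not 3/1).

1245/16

iteration 1: select A,K (d=3); attach at lengths (3/2, 3/2); label the merged cluster AK
  updated: d(AK,D)=79/2, d(AK,H)=34, d(AK,I)=18, d(AK,M)=39, d(AK,O)=17, d(AK,U)=19
iteration 2: select D,U (d=10); attach at lengths (5, 5); label the merged cluster DU
  updated: d(AK,DU)=117/4, d(DU,H)=19, d(DU,I)=61/2, d(DU,M)=25, d(DU,O)=79/2
iteration 3: select H,M (d=11); attach at lengths (11/2, 11/2); label the merged cluster HM
  updated: d(AK,HM)=73/2, d(DU,HM)=22, d(HM,I)=89/2, d(HM,O)=97/2
iteration 4: select AK,O (d=17); attach at lengths (7, 17/2); label the merged cluster AKO
  updated: d(AKO,DU)=98/3, d(AKO,HM)=81/2, d(AKO,I)=19
iteration 5: select AKO,I (d=19); attach at lengths (1, 19/2); label the merged cluster AIKO
  updated: d(AIKO,DU)=257/8, d(AIKO,HM)=83/2
iteration 6: select DU,HM (d=22); attach at lengths (6, 11/2); label the merged cluster DHMU
  updated: d(AIKO,DHMU)=589/16
iteration 7: select AIKO,DHMU (d=589/16); attach at lengths (285/32, 237/32); label the merged cluster ADHIKMOU
final tree: ((((A:3/2,K:3/2):7,O:17/2):1,I:19/2):285/32,((D:5,U:5):6,(H:11/2,M:11/2):11/2):237/32)
total length: 1245/16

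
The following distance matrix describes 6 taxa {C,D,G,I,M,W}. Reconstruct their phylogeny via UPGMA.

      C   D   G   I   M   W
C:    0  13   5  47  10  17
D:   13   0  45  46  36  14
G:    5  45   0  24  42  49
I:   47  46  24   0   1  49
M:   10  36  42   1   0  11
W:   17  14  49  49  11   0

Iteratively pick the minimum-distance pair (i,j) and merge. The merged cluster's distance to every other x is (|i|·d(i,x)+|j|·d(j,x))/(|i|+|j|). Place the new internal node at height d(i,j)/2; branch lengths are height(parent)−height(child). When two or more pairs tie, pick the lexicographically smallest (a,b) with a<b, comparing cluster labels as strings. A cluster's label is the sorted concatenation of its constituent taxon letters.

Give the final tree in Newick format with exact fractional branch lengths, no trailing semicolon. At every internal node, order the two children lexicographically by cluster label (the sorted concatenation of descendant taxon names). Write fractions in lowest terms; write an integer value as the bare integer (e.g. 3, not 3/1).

(((C:5/2,G:5/2):103/8,(I:1/2,M:1/2):119/8):5/4,(D:7,W:7):77/8)

iteration 1: select I,M (d=1); attach at lengths (1/2, 1/2); label the merged cluster IM
  updated: d(C,IM)=57/2, d(D,IM)=41, d(G,IM)=33, d(IM,W)=30
iteration 2: select C,G (d=5); attach at lengths (5/2, 5/2); label the merged cluster CG
  updated: d(CG,D)=29, d(CG,IM)=123/4, d(CG,W)=33
iteration 3: select D,W (d=14); attach at lengths (7, 7); label the merged cluster DW
  updated: d(CG,DW)=31, d(DW,IM)=71/2
iteration 4: select CG,IM (d=123/4); attach at lengths (103/8, 119/8); label the merged cluster CGIM
  updated: d(CGIM,DW)=133/4
iteration 5: select CGIM,DW (d=133/4); attach at lengths (5/4, 77/8); label the merged cluster CDGIMW
final tree: (((C:5/2,G:5/2):103/8,(I:1/2,M:1/2):119/8):5/4,(D:7,W:7):77/8)
total length: 469/8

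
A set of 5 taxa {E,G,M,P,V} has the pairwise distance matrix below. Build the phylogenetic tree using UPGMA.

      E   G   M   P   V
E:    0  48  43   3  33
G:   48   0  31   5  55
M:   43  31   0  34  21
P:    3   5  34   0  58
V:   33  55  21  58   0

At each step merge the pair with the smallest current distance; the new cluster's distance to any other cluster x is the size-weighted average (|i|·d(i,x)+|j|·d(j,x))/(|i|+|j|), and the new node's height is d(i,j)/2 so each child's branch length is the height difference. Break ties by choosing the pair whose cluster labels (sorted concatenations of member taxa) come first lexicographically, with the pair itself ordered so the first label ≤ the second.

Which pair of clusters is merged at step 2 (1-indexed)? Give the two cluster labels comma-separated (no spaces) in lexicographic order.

M,V

step 1: merge (E,P) at d=3; branch lengths E→3/2, P→3/2; new cluster EP
  updated: d(EP,G)=53/2, d(EP,M)=77/2, d(EP,V)=91/2
step 2: merge (M,V) at d=21; branch lengths M→21/2, V→21/2; new cluster MV
  updated: d(EP,MV)=42, d(G,MV)=43
step 3: merge (EP,G) at d=53/2; branch lengths EP→47/4, G→53/4; new cluster EGP
  updated: d(EGP,MV)=127/3
step 4: merge (EGP,MV) at d=127/3; branch lengths EGP→95/12, MV→32/3; new cluster EGMPV
final tree: (((E:3/2,P:3/2):47/4,G:53/4):95/12,(M:21/2,V:21/2):32/3)
total length: 811/12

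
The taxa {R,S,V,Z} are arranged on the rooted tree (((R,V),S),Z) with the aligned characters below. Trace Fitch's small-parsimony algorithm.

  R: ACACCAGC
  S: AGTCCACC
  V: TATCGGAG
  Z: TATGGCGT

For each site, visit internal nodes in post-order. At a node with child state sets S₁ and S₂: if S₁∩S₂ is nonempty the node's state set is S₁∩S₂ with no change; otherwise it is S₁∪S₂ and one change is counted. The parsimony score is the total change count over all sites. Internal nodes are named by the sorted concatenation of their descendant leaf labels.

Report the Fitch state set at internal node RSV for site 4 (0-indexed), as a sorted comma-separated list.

[col 0] RV: children R:{A}, V:{T} ∪→ {A,T}; cost 1
[col 0] RSV: children RV:{A,T}, S:{A} ∩→ {A}; cost 0
[col 0] RSVZ: children RSV:{A}, Z:{T} ∪→ {A,T}; cost 1
[col 1] RV: children R:{C}, V:{A} ∪→ {A,C}; cost 1
[col 1] RSV: children RV:{A,C}, S:{G} ∪→ {A,C,G}; cost 1
[col 1] RSVZ: children RSV:{A,C,G}, Z:{A} ∩→ {A}; cost 0
[col 2] RV: children R:{A}, V:{T} ∪→ {A,T}; cost 1
[col 2] RSV: children RV:{A,T}, S:{T} ∩→ {T}; cost 0
[col 2] RSVZ: children RSV:{T}, Z:{T} ∩→ {T}; cost 0
[col 3] RV: children R:{C}, V:{C} ∩→ {C}; cost 0
[col 3] RSV: children RV:{C}, S:{C} ∩→ {C}; cost 0
[col 3] RSVZ: children RSV:{C}, Z:{G} ∪→ {C,G}; cost 1
[col 4] RV: children R:{C}, V:{G} ∪→ {C,G}; cost 1
[col 4] RSV: children RV:{C,G}, S:{C} ∩→ {C}; cost 0
[col 4] RSVZ: children RSV:{C}, Z:{G} ∪→ {C,G}; cost 1
[col 5] RV: children R:{A}, V:{G} ∪→ {A,G}; cost 1
[col 5] RSV: children RV:{A,G}, S:{A} ∩→ {A}; cost 0
[col 5] RSVZ: children RSV:{A}, Z:{C} ∪→ {A,C}; cost 1
[col 6] RV: children R:{G}, V:{A} ∪→ {A,G}; cost 1
[col 6] RSV: children RV:{A,G}, S:{C} ∪→ {A,C,G}; cost 1
[col 6] RSVZ: children RSV:{A,C,G}, Z:{G} ∩→ {G}; cost 0
[col 7] RV: children R:{C}, V:{G} ∪→ {C,G}; cost 1
[col 7] RSV: children RV:{C,G}, S:{C} ∩→ {C}; cost 0
[col 7] RSVZ: children RSV:{C}, Z:{T} ∪→ {C,T}; cost 1
per-site changes: [2, 2, 1, 1, 2, 2, 2, 2]; total = 14

C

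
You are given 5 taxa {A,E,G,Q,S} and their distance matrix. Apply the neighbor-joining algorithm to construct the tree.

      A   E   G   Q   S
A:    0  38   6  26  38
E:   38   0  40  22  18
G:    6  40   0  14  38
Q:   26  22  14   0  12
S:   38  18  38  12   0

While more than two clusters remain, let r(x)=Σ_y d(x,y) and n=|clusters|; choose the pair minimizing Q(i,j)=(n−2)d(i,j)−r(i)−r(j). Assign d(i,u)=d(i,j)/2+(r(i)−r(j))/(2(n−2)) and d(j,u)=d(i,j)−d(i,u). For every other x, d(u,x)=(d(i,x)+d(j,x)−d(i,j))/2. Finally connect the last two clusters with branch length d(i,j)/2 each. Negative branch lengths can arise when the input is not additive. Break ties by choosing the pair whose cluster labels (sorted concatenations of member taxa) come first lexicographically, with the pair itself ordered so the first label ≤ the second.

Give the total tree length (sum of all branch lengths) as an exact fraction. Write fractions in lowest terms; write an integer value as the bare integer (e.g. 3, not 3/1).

199/4

step 1: merge (A,G) at d=6, Q=-188; branch lengths A→14/3, G→4/3; new cluster AG
  updated: d(AG,E)=36, d(AG,Q)=17, d(AG,S)=35
step 2: merge (AG,Q) at d=17, Q=-105; branch lengths AG→71/4, Q→-3/4; new cluster AGQ
  updated: d(AGQ,E)=41/2, d(AGQ,S)=15
step 3: merge (AGQ,E) at d=41/2, Q=-107/2; branch lengths AGQ→35/4, E→47/4; new cluster AEGQ
  updated: d(AEGQ,S)=25/4
step 4: merge (AEGQ,S) at d=25/4; branch lengths AEGQ→25/8, S→25/8; new cluster AEGQS
final tree: ((((A:14/3,G:4/3):71/4,Q:-3/4):35/4,E:47/4):25/8,S:25/8)
total length: 199/4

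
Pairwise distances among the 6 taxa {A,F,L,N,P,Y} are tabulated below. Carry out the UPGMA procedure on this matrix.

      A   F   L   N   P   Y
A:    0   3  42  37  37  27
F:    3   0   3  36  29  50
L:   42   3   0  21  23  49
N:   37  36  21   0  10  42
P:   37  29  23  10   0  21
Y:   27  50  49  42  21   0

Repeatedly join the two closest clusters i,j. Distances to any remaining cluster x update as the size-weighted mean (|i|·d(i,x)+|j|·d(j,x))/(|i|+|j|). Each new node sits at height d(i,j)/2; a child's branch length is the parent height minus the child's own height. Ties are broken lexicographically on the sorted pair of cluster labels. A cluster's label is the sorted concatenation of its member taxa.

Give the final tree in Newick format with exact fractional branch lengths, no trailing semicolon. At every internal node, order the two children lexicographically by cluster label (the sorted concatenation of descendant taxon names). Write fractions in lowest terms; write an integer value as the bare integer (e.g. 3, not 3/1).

(((A:3/2,F:3/2):83/6,(L:11,(N:5,P:5):6):13/3):107/30,Y:189/10)

iteration 1: select A,F (d=3); attach at lengths (3/2, 3/2); label the merged cluster AF
  updated: d(AF,L)=45/2, d(AF,N)=73/2, d(AF,P)=33, d(AF,Y)=77/2
iteration 2: select N,P (d=10); attach at lengths (5, 5); label the merged cluster NP
  updated: d(AF,NP)=139/4, d(L,NP)=22, d(NP,Y)=63/2
iteration 3: select L,NP (d=22); attach at lengths (11, 6); label the merged cluster LNP
  updated: d(AF,LNP)=92/3, d(LNP,Y)=112/3
iteration 4: select AF,LNP (d=92/3); attach at lengths (83/6, 13/3); label the merged cluster AFLNP
  updated: d(AFLNP,Y)=189/5
iteration 5: select AFLNP,Y (d=189/5); attach at lengths (107/30, 189/10); label the merged cluster AFLNPY
final tree: (((A:3/2,F:3/2):83/6,(L:11,(N:5,P:5):6):13/3):107/30,Y:189/10)
total length: 2119/30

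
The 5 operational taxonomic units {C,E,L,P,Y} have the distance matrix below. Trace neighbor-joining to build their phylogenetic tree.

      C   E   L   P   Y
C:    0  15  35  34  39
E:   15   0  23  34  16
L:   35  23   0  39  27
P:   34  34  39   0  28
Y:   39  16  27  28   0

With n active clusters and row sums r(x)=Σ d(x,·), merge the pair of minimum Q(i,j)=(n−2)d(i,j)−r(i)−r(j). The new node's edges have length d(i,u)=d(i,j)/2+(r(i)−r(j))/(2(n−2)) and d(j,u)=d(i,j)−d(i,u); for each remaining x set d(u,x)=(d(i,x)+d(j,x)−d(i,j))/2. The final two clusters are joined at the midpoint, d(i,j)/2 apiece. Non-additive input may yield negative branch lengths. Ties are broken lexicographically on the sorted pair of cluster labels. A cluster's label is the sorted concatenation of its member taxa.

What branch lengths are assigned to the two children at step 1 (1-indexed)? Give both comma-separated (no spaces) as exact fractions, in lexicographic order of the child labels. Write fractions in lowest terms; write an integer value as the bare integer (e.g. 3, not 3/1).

40/3,5/3

step 1: merge (C,E) at d=15, Q=-166; branch lengths C→40/3, E→5/3; new cluster CE
  updated: d(CE,L)=43/2, d(CE,P)=53/2, d(CE,Y)=20
step 2: merge (CE,L) at d=43/2, Q=-225/2; branch lengths CE→47/8, L→125/8; new cluster CEL
  updated: d(CEL,P)=22, d(CEL,Y)=51/4
step 3: merge (CEL,P) at d=22, Q=-251/4; branch lengths CEL→27/8, P→149/8; new cluster CELP
  updated: d(CELP,Y)=75/8
step 4: merge (CELP,Y) at d=75/8; branch lengths CELP→75/16, Y→75/16; new cluster CELPY
final tree: ((((C:40/3,E:5/3):47/8,L:125/8):27/8,P:149/8):75/16,Y:75/16)
total length: 543/8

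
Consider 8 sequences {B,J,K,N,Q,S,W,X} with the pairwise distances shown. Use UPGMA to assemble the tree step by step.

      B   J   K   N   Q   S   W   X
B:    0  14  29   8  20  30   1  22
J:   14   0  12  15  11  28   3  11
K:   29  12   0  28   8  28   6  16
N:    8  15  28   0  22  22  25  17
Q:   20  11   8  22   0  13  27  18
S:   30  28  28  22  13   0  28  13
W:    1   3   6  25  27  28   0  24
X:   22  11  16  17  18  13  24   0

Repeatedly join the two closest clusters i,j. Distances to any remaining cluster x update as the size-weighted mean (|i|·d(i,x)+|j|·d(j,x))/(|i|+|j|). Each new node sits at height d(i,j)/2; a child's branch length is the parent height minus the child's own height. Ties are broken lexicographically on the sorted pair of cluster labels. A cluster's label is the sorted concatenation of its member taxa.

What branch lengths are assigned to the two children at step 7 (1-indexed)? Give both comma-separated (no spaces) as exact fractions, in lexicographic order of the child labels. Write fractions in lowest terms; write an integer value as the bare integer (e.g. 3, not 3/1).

step 1: merge (B,W) at d=1; branch lengths B→1/2, W→1/2; new cluster BW
  updated: d(BW,J)=17/2, d(BW,K)=35/2, d(BW,N)=33/2, d(BW,Q)=47/2, d(BW,S)=29, d(BW,X)=23
step 2: merge (K,Q) at d=8; branch lengths K→4, Q→4; new cluster KQ
  updated: d(BW,KQ)=41/2, d(J,KQ)=23/2, d(KQ,N)=25, d(KQ,S)=41/2, d(KQ,X)=17
step 3: merge (BW,J) at d=17/2; branch lengths BW→15/4, J→17/4; new cluster BJW
  updated: d(BJW,KQ)=35/2, d(BJW,N)=16, d(BJW,S)=86/3, d(BJW,X)=19
step 4: merge (S,X) at d=13; branch lengths S→13/2, X→13/2; new cluster SX
  updated: d(BJW,SX)=143/6, d(KQ,SX)=75/4, d(N,SX)=39/2
step 5: merge (BJW,N) at d=16; branch lengths BJW→15/4, N→8; new cluster BJNW
  updated: d(BJNW,KQ)=155/8, d(BJNW,SX)=91/4
step 6: merge (KQ,SX) at d=75/4; branch lengths KQ→43/8, SX→23/8; new cluster KQSX
  updated: d(BJNW,KQSX)=337/16
step 7: merge (BJNW,KQSX) at d=337/16; branch lengths BJNW→81/32, KQSX→37/32; new cluster BJKNQSWX
final tree: ((((B:1/2,W:1/2):15/4,J:17/4):15/4,N:8):81/32,((K:4,Q:4):43/8,(S:13/2,X:13/2):23/8):37/32)
total length: 859/16

81/32,37/32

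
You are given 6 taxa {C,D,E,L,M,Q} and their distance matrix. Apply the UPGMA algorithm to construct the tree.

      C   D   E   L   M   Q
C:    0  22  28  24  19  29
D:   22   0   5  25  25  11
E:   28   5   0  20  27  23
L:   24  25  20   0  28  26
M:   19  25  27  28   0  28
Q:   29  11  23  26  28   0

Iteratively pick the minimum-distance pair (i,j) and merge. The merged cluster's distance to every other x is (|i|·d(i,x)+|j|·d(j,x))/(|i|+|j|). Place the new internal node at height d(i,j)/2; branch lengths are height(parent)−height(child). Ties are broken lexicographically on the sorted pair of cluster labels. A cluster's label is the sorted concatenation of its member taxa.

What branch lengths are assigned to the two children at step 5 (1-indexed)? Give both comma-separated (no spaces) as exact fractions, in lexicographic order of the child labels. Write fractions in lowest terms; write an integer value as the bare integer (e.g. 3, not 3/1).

step 1: merge (D,E) at d=5; branch lengths D→5/2, E→5/2; new cluster DE
  updated: d(C,DE)=25, d(DE,L)=45/2, d(DE,M)=26, d(DE,Q)=17
step 2: merge (DE,Q) at d=17; branch lengths DE→6, Q→17/2; new cluster DEQ
  updated: d(C,DEQ)=79/3, d(DEQ,L)=71/3, d(DEQ,M)=80/3
step 3: merge (C,M) at d=19; branch lengths C→19/2, M→19/2; new cluster CM
  updated: d(CM,DEQ)=53/2, d(CM,L)=26
step 4: merge (DEQ,L) at d=71/3; branch lengths DEQ→10/3, L→71/6; new cluster DELQ
  updated: d(CM,DELQ)=211/8
step 5: merge (CM,DELQ) at d=211/8; branch lengths CM→59/16, DELQ→65/48; new cluster CDELMQ
final tree: ((C:19/2,M:19/2):59/16,(((D:5/2,E:5/2):6,Q:17/2):10/3,L:71/6):65/48)
total length: 1409/24

59/16,65/48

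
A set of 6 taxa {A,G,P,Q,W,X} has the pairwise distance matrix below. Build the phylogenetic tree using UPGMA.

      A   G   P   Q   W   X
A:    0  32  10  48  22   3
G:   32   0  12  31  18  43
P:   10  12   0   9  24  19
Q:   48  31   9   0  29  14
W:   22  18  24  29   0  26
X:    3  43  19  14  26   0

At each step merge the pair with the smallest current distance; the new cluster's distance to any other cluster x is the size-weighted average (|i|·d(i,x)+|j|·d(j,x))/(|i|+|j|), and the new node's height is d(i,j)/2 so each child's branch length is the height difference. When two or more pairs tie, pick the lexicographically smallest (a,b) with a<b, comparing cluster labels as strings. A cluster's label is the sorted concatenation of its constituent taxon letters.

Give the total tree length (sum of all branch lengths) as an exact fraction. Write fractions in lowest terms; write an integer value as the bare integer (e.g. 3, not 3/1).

iteration 1: select A,X (d=3); attach at lengths (3/2, 3/2); label the merged cluster AX
  updated: d(AX,G)=75/2, d(AX,P)=29/2, d(AX,Q)=31, d(AX,W)=24
iteration 2: select P,Q (d=9); attach at lengths (9/2, 9/2); label the merged cluster PQ
  updated: d(AX,PQ)=91/4, d(G,PQ)=43/2, d(PQ,W)=53/2
iteration 3: select G,W (d=18); attach at lengths (9, 9); label the merged cluster GW
  updated: d(AX,GW)=123/4, d(GW,PQ)=24
iteration 4: select AX,PQ (d=91/4); attach at lengths (79/8, 55/8); label the merged cluster APQX
  updated: d(APQX,GW)=219/8
iteration 5: select APQX,GW (d=219/8); attach at lengths (37/16, 75/16); label the merged cluster AGPQWX
final tree: (((A:3/2,X:3/2):79/8,(P:9/2,Q:9/2):55/8):37/16,(G:9,W:9):75/16)
total length: 215/4

215/4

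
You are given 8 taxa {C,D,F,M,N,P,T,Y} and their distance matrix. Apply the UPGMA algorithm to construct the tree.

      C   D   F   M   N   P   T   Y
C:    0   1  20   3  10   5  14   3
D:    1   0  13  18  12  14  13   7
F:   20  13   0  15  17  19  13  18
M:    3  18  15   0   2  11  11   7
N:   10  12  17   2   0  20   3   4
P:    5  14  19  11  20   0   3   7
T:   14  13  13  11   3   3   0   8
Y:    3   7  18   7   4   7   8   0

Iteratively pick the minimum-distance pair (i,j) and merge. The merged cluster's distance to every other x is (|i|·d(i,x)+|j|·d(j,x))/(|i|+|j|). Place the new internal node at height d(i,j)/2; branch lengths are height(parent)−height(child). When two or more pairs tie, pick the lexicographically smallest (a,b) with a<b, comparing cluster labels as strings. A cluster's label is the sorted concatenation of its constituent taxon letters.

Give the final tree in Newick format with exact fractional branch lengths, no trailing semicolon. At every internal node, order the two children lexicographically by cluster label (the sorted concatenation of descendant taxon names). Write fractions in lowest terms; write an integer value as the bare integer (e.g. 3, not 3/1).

iteration 1: select C,D (d=1); attach at lengths (1/2, 1/2); label the merged cluster CD
  updated: d(CD,F)=33/2, d(CD,M)=21/2, d(CD,N)=11, d(CD,P)=19/2, d(CD,T)=27/2, d(CD,Y)=5
iteration 2: select M,N (d=2); attach at lengths (1, 1); label the merged cluster MN
  updated: d(CD,MN)=43/4, d(F,MN)=16, d(MN,P)=31/2, d(MN,T)=7, d(MN,Y)=11/2
iteration 3: select P,T (d=3); attach at lengths (3/2, 3/2); label the merged cluster PT
  updated: d(CD,PT)=23/2, d(F,PT)=16, d(MN,PT)=45/4, d(PT,Y)=15/2
iteration 4: select CD,Y (d=5); attach at lengths (2, 5/2); label the merged cluster CDY
  updated: d(CDY,F)=17, d(CDY,MN)=9, d(CDY,PT)=61/6
iteration 5: select CDY,MN (d=9); attach at lengths (2, 7/2); label the merged cluster CDMNY
  updated: d(CDMNY,F)=83/5, d(CDMNY,PT)=53/5
iteration 6: select CDMNY,PT (d=53/5); attach at lengths (4/5, 19/5); label the merged cluster CDMNPTY
  updated: d(CDMNPTY,F)=115/7
iteration 7: select CDMNPTY,F (d=115/7); attach at lengths (102/35, 115/14); label the merged cluster CDFMNPTY
final tree: (((((C:1/2,D:1/2):2,Y:5/2):2,(M:1,N:1):7/2):4/5,(P:3/2,T:3/2):19/5):102/35,F:115/14)
total length: 2221/70

(((((C:1/2,D:1/2):2,Y:5/2):2,(M:1,N:1):7/2):4/5,(P:3/2,T:3/2):19/5):102/35,F:115/14)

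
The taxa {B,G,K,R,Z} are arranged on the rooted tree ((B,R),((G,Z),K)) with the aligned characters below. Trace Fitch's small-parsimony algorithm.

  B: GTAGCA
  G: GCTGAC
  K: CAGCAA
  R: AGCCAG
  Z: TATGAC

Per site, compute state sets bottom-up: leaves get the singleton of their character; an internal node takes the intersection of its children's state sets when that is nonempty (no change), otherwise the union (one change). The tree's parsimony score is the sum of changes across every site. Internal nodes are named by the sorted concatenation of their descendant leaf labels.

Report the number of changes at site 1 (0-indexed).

site 0, node BR: B={G} ∪ R={A} → {A,G} (+1)
site 0, node GZ: G={G} ∪ Z={T} → {G,T} (+1)
site 0, node GKZ: GZ={G,T} ∪ K={C} → {C,G,T} (+1)
site 0, node BGKRZ: BR={A,G} ∩ GKZ={C,G,T} → {G} (+0)
site 1, node BR: B={T} ∪ R={G} → {G,T} (+1)
site 1, node GZ: G={C} ∪ Z={A} → {A,C} (+1)
site 1, node GKZ: GZ={A,C} ∩ K={A} → {A} (+0)
site 1, node BGKRZ: BR={G,T} ∪ GKZ={A} → {A,G,T} (+1)
site 2, node BR: B={A} ∪ R={C} → {A,C} (+1)
site 2, node GZ: G={T} ∩ Z={T} → {T} (+0)
site 2, node GKZ: GZ={T} ∪ K={G} → {G,T} (+1)
site 2, node BGKRZ: BR={A,C} ∪ GKZ={G,T} → {A,C,G,T} (+1)
site 3, node BR: B={G} ∪ R={C} → {C,G} (+1)
site 3, node GZ: G={G} ∩ Z={G} → {G} (+0)
site 3, node GKZ: GZ={G} ∪ K={C} → {C,G} (+1)
site 3, node BGKRZ: BR={C,G} ∩ GKZ={C,G} → {C,G} (+0)
site 4, node BR: B={C} ∪ R={A} → {A,C} (+1)
site 4, node GZ: G={A} ∩ Z={A} → {A} (+0)
site 4, node GKZ: GZ={A} ∩ K={A} → {A} (+0)
site 4, node BGKRZ: BR={A,C} ∩ GKZ={A} → {A} (+0)
site 5, node BR: B={A} ∪ R={G} → {A,G} (+1)
site 5, node GZ: G={C} ∩ Z={C} → {C} (+0)
site 5, node GKZ: GZ={C} ∪ K={A} → {A,C} (+1)
site 5, node BGKRZ: BR={A,G} ∩ GKZ={A,C} → {A} (+0)
per-site changes: [3, 3, 3, 2, 1, 2]; total = 14

3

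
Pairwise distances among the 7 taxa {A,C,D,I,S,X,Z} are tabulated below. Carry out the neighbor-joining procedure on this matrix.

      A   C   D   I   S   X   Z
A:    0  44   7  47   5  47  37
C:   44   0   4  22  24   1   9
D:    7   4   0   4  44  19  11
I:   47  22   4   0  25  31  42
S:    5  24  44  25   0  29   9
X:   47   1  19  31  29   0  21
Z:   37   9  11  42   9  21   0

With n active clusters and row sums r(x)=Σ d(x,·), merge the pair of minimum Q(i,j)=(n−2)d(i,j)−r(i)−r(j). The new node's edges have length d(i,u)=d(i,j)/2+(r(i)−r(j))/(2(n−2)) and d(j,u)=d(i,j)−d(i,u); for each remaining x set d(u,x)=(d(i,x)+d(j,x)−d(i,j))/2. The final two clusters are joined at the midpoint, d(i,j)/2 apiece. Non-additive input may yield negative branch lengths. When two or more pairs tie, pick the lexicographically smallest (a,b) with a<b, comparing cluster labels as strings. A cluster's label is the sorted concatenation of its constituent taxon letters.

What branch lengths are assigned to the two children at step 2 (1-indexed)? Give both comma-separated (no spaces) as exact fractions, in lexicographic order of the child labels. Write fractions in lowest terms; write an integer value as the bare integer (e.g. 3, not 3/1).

step 1: merge (A,S) at d=5, Q=-298; branch lengths A→38/5, S→-13/5; new cluster AS
  updated: d(AS,C)=63/2, d(AS,D)=23, d(AS,I)=67/2, d(AS,X)=71/2, d(AS,Z)=41/2
step 2: merge (D,I) at d=4, Q=-355/2; branch lengths D→-111/16, I→175/16; new cluster DI
  updated: d(AS,DI)=105/4, d(C,DI)=11, d(DI,X)=23, d(DI,Z)=49/2
step 3: merge (C,X) at d=1, Q=-130; branch lengths C→-25/6, X→31/6; new cluster CX
  updated: d(AS,CX)=33, d(CX,DI)=33/2, d(CX,Z)=29/2
step 4: merge (AS,Z) at d=41/2, Q=-393/4; branch lengths AS→245/16, Z→83/16; new cluster ASZ
  updated: d(ASZ,CX)=27/2, d(ASZ,DI)=121/8
step 5: merge (ASZ,CX) at d=27/2, Q=-361/8; branch lengths ASZ→97/16, CX→119/16; new cluster ACSXZ
  updated: d(ACSXZ,DI)=145/16
step 6: merge (ACSXZ,DI) at d=145/16; branch lengths ACSXZ→145/32, DI→145/32; new cluster ACDISXZ
final tree: ((((A:38/5,S:-13/5):245/16,Z:83/16):97/16,(C:-25/6,X:31/6):119/16):145/32,(D:-111/16,I:175/16):145/32)
total length: 849/16

-111/16,175/16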